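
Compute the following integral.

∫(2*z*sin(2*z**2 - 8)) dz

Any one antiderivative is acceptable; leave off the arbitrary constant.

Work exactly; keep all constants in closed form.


Answer: -cos(2*z**2 - 8)/2.


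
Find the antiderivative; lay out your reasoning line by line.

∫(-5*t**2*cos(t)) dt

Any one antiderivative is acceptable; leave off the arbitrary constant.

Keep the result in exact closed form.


Step 1. Integrate ∫(-5*t**2*cos(t)) dt by parts with u = t**2, dv = (-5*cos(t)) dt, so v = -5*sin(t): now -5*t**2*sin(t) + ∫(10*t*sin(t)) dt.
Step 2. Integrate ∫(10*t*sin(t)) dt by parts with u = t, dv = (10*sin(t)) dt, so v = -10*cos(t): now -5*t**2*sin(t) - 10*t*cos(t) + ∫(10*cos(t)) dt.
Step 3. Evaluate the standard form: now -5*t**2*sin(t) - 10*t*cos(t) + 10*sin(t).
Answer: -5*t**2*sin(t) - 10*t*cos(t) + 10*sin(t).


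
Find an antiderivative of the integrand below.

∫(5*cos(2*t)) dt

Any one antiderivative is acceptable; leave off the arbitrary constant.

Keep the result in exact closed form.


Answer: 5*sin(2*t)/2.


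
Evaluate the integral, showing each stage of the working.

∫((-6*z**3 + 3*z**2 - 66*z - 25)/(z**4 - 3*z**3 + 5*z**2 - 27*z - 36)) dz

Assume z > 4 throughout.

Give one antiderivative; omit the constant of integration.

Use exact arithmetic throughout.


Step 1. Decompose ∫((-6*z**3 + 3*z**2 - 66*z - 25)/(z**4 - 3*z**3 + 5*z**2 - 27*z - 36)) dz by partial fractions, (-6*z**3 + 3*z**2 - 66*z - 25)/(z**4 - 3*z**3 + 5*z**2 - 27*z - 36) = 4/(z**2 + 9) - 1/(z + 1) - 5/(z - 4): now ∫(-5/(z - 4)) dz + ∫(-1/(z + 1)) dz + ∫(4/(z**2 + 9)) dz.
Step 2. Evaluate the standard form [assuming z > -1]: now -log(z + 1) + ∫(-5/(z - 4)) dz + ∫(4/(z**2 + 9)) dz.
Step 3. Evaluate the standard form [assuming z > 4]: now -5*log(z - 4) - log(z + 1) + ∫(4/(z**2 + 9)) dz.
Step 4. Evaluate the standard form: now -5*log(z - 4) - log(z + 1) + 4*atan(z/3)/3.
Answer: -5*log(z - 4) - log(z + 1) + 4*atan(z/3)/3.


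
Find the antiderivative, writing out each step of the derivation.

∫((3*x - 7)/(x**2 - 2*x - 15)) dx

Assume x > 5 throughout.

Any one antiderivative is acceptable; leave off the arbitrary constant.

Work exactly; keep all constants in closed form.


Step 1. Decompose ∫((3*x - 7)/(x**2 - 2*x - 15)) dx by partial fractions, (3*x - 7)/(x**2 - 2*x - 15) = 2/(x + 3) + 1/(x - 5): now ∫(1/(x - 5)) dx + ∫(2/(x + 3)) dx.
Step 2. Evaluate the standard form [assuming x > 5]: now log(x - 5) + ∫(2/(x + 3)) dx.
Step 3. Evaluate the standard form [assuming x > -3]: now log(x - 5) + 2*log(x + 3).
Answer: log(x - 5) + 2*log(x + 3).


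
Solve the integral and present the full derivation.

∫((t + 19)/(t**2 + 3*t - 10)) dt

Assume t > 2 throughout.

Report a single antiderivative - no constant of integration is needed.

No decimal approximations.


Step 1. Decompose ∫((t + 19)/(t**2 + 3*t - 10)) dt by partial fractions, (t + 19)/(t**2 + 3*t - 10) = -2/(t + 5) + 3/(t - 2): now ∫(3/(t - 2)) dt + ∫(-2/(t + 5)) dt.
Step 2. Evaluate the standard form [assuming t > -5]: now -2*log(t + 5) + ∫(3/(t - 2)) dt.
Step 3. Evaluate the standard form [assuming t > 2]: now 3*log(t - 2) - 2*log(t + 5).
Answer: 3*log(t - 2) - 2*log(t + 5).


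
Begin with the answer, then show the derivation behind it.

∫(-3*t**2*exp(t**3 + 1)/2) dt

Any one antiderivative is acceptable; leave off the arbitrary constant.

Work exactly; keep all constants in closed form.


The answer is -exp(t**3 + 1)/2.
Step 1. Substitute u = t**3 + 1, turning ∫(-3*t**2*exp(t**3 + 1)/2) dt into ∫(-exp(u)/2) du: now ∫(-exp(u)/2) du.
Step 2. Evaluate the standard form: now -exp(u)/2.
Step 3. Substitute back u = t**3 + 1: now -exp(t**3 + 1)/2.
Answer: -exp(t**3 + 1)/2.


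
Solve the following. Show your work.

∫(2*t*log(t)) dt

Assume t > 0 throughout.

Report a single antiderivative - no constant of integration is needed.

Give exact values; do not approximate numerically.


Step 1. Integrate ∫(2*t*log(t)) dt by parts with u = log(t), dv = (2*t) dt, so v = t**2 [assuming t > 0]: now t**2*log(t) + ∫(-t) dt.
Step 2. Evaluate the standard form: now t**2*log(t) - t**2/2.
Answer: t**2*log(t) - t**2/2.


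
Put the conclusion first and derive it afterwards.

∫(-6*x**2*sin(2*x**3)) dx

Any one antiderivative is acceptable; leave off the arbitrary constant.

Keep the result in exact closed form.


The answer is cos(2*x**3).
Step 1. Substitute u = x**3, turning ∫(-6*x**2*sin(2*x**3)) dx into ∫(-2*sin(2*u)) du: now ∫(-2*sin(2*u)) du.
Step 2. Evaluate the standard form: now cos(2*u).
Step 3. Substitute back u = x**3: now cos(2*x**3).
Answer: cos(2*x**3).


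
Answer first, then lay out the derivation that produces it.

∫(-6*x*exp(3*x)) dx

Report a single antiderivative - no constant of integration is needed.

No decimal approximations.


The answer is -2*x*exp(3*x) + 2*exp(3*x)/3.
Step 1. Integrate ∫(-6*x*exp(3*x)) dx by parts with u = x, dv = (-6*exp(3*x)) dx, so v = -2*exp(3*x): now -2*x*exp(3*x) + ∫(2*exp(3*x)) dx.
Step 2. Evaluate the standard form: now -2*x*exp(3*x) + 2*exp(3*x)/3.
Answer: -2*x*exp(3*x) + 2*exp(3*x)/3.


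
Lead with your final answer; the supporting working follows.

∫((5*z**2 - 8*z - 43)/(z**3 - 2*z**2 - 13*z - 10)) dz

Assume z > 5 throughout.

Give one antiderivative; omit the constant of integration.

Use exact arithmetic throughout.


The answer is log(z - 5) + 5*log(z + 1) - log(z + 2).
Step 1. Decompose ∫((5*z**2 - 8*z - 43)/(z**3 - 2*z**2 - 13*z - 10)) dz by partial fractions, (5*z**2 - 8*z - 43)/(z**3 - 2*z**2 - 13*z - 10) = -1/(z + 2) + 5/(z + 1) + 1/(z - 5): now ∫(1/(z - 5)) dz + ∫(5/(z + 1)) dz + ∫(-1/(z + 2)) dz.
Step 2. Evaluate the standard form [assuming z > -1]: now 5*log(z + 1) + ∫(1/(z - 5)) dz + ∫(-1/(z + 2)) dz.
Step 3. Evaluate the standard form [assuming z > -2]: now 5*log(z + 1) - log(z + 2) + ∫(1/(z - 5)) dz.
Step 4. Evaluate the standard form [assuming z > 5]: now log(z - 5) + 5*log(z + 1) - log(z + 2).
Answer: log(z - 5) + 5*log(z + 1) - log(z + 2).


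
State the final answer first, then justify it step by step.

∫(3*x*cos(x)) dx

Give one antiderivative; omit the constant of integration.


The answer is 3*x*sin(x) + 3*cos(x).
Step 1. Integrate ∫(3*x*cos(x)) dx by parts with u = x, dv = (3*cos(x)) dx, so v = 3*sin(x): now 3*x*sin(x) + ∫(-3*sin(x)) dx.
Step 2. Evaluate the standard form: now 3*x*sin(x) + 3*cos(x).
Answer: 3*x*sin(x) + 3*cos(x).


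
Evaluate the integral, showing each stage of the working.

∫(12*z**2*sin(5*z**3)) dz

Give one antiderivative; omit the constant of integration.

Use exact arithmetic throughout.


Step 1. Substitute u = z**3, turning ∫(12*z**2*sin(5*z**3)) dz into ∫(4*sin(5*u)) du: now ∫(4*sin(5*u)) du.
Step 2. Evaluate the standard form: now -4*cos(5*u)/5.
Step 3. Substitute back u = z**3: now -4*cos(5*z**3)/5.
Answer: -4*cos(5*z**3)/5.


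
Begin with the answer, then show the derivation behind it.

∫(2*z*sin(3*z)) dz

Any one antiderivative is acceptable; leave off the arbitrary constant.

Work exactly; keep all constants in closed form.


The answer is -2*z*cos(3*z)/3 + 2*sin(3*z)/9.
Step 1. Integrate ∫(2*z*sin(3*z)) dz by parts with u = z, dv = (2*sin(3*z)) dz, so v = -2*cos(3*z)/3: now -2*z*cos(3*z)/3 + ∫(2*cos(3*z)/3) dz.
Step 2. Evaluate the standard form: now -2*z*cos(3*z)/3 + 2*sin(3*z)/9.
Answer: -2*z*cos(3*z)/3 + 2*sin(3*z)/9.


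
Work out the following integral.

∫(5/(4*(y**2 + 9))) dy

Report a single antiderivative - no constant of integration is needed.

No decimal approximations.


Answer: 5*atan(y/3)/12.


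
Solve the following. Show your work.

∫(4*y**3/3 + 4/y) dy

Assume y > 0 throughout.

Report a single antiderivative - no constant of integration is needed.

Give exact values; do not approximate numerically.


Step 1. Rewrite: now ∫(4/y) dy + ∫(4*y**3/3) dy.
Step 2. Evaluate the standard form [assuming y > 0]: now 4*log(y) + ∫(4*y**3/3) dy.
Step 3. Evaluate the standard form: now y**4/3 + 4*log(y).
Answer: y**4/3 + 4*log(y).


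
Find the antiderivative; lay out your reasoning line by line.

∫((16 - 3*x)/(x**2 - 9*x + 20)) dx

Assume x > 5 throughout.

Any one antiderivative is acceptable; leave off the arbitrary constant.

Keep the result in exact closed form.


Step 1. Decompose ∫((16 - 3*x)/(x**2 - 9*x + 20)) dx by partial fractions, (16 - 3*x)/(x**2 - 9*x + 20) = -4/(x - 4) + 1/(x - 5): now ∫(1/(x - 5)) dx + ∫(-4/(x - 4)) dx.
Step 2. Evaluate the standard form [assuming x > 5]: now log(x - 5) + ∫(-4/(x - 4)) dx.
Step 3. Evaluate the standard form [assuming x > 4]: now log(x - 5) - 4*log(x - 4).
Answer: log(x - 5) - 4*log(x - 4).


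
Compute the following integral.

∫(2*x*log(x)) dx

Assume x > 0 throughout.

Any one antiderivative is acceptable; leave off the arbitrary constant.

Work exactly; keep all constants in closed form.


Answer: x**2*log(x) - x**2/2.


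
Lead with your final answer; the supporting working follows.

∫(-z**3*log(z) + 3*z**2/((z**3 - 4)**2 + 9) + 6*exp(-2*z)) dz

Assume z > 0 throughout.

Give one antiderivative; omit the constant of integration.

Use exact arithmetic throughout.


The answer is -z**4*log(z)/4 + z**4/16 + atan(z**3/3 - 4/3)/3 - 3*exp(-2*z).
Step 1. Rewrite: now ∫(3*z**2/((z**3 - 4)**2 + 9)) dz + ∫(-z**3*log(z)) dz + ∫(6*exp(-2*z)) dz.
Step 2. Evaluate the standard form: now ∫(3*z**2/((z**3 - 4)**2 + 9)) dz + ∫(-z**3*log(z)) dz - 3*exp(-2*z).
Step 3. Integrate ∫(-z**3*log(z)) dz by parts with u = log(z), dv = (-z**3) dz, so v = -z**4/4 [assuming z > 0]: now -z**4*log(z)/4 + ∫(z**3/4) dz + ∫(3*z**2/((z**3 - 4)**2 + 9)) dz - 3*exp(-2*z).
Step 4. Evaluate the standard form: now -z**4*log(z)/4 + z**4/16 + ∫(3*z**2/((z**3 - 4)**2 + 9)) dz - 3*exp(-2*z).
Step 5. Substitute u = z**3 - 4, turning ∫(3*z**2/((z**3 - 4)**2 + 9)) dz into ∫(1/(u**2 + 9)) du: now -z**4*log(z)/4 + z**4/16 + ∫(1/(u**2 + 9)) du - 3*exp(-2*z).
Step 6. Evaluate the standard form: now -z**4*log(z)/4 + z**4/16 + atan(u/3)/3 - 3*exp(-2*z).
Step 7. Substitute back u = z**3 - 4: now -z**4*log(z)/4 + z**4/16 + atan(z**3/3 - 4/3)/3 - 3*exp(-2*z).
Answer: -z**4*log(z)/4 + z**4/16 + atan(z**3/3 - 4/3)/3 - 3*exp(-2*z).


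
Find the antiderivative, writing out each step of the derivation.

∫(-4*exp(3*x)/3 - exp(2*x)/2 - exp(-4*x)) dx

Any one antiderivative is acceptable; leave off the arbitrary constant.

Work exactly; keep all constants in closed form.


Step 1. Rewrite: now ∫(-exp(-4*x)) dx + ∫(-exp(2*x)/2) dx + ∫(-4*exp(3*x)/3) dx.
Step 2. Evaluate the standard form: now ∫(-exp(2*x)/2) dx + ∫(-4*exp(3*x)/3) dx + exp(-4*x)/4.
Step 3. Evaluate the standard form: now -4*exp(3*x)/9 + ∫(-exp(2*x)/2) dx + exp(-4*x)/4.
Step 4. Evaluate the standard form: now -4*exp(3*x)/9 - exp(2*x)/4 + exp(-4*x)/4.
Answer: -4*exp(3*x)/9 - exp(2*x)/4 + exp(-4*x)/4.


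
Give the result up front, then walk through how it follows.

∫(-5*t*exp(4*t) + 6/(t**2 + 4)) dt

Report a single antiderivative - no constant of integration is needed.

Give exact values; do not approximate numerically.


The answer is -5*t*exp(4*t)/4 + 5*exp(4*t)/16 + 3*atan(t/2).
Step 1. Rewrite: now ∫(-5*t*exp(4*t)) dt + ∫(6/(t**2 + 4)) dt.
Step 2. Integrate ∫(-5*t*exp(4*t)) dt by parts with u = t, dv = (-5*exp(4*t)) dt, so v = -5*exp(4*t)/4: now -5*t*exp(4*t)/4 + ∫(6/(t**2 + 4)) dt + ∫(5*exp(4*t)/4) dt.
Step 3. Evaluate the standard form: now -5*t*exp(4*t)/4 + 5*exp(4*t)/16 + ∫(6/(t**2 + 4)) dt.
Step 4. Evaluate the standard form: now -5*t*exp(4*t)/4 + 5*exp(4*t)/16 + 3*atan(t/2).
Answer: -5*t*exp(4*t)/4 + 5*exp(4*t)/16 + 3*atan(t/2).


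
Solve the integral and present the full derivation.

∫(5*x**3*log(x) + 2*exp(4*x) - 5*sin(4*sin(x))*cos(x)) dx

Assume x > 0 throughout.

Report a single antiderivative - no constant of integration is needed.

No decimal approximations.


Step 1. Rewrite: now ∫(5*x**3*log(x)) dx + ∫(-5*sin(4*sin(x))*cos(x)) dx + ∫(2*exp(4*x)) dx.
Step 2. Evaluate the standard form: now exp(4*x)/2 + ∫(5*x**3*log(x)) dx + ∫(-5*sin(4*sin(x))*cos(x)) dx.
Step 3. Substitute u = sin(x), turning ∫(-5*sin(4*sin(x))*cos(x)) dx into ∫(-5*sin(4*u)) du: now exp(4*x)/2 + ∫(5*x**3*log(x)) dx + ∫(-5*sin(4*u)) du.
Step 4. Evaluate the standard form: now exp(4*x)/2 + 5*cos(4*u)/4 + ∫(5*x**3*log(x)) dx.
Step 5. Substitute back u = sin(x): now exp(4*x)/2 + 5*cos(4*sin(x))/4 + ∫(5*x**3*log(x)) dx.
Step 6. Integrate ∫(5*x**3*log(x)) dx by parts with u = log(x), dv = (5*x**3) dx, so v = 5*x**4/4 [assuming x > 0]: now 5*x**4*log(x)/4 + exp(4*x)/2 + 5*cos(4*sin(x))/4 + ∫(-5*x**3/4) dx.
Step 7. Evaluate the standard form: now 5*x**4*log(x)/4 - 5*x**4/16 + exp(4*x)/2 + 5*cos(4*sin(x))/4.
Answer: 5*x**4*log(x)/4 - 5*x**4/16 + exp(4*x)/2 + 5*cos(4*sin(x))/4.


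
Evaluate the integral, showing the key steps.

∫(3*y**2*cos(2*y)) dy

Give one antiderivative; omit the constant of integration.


Step 1. Integrate ∫(3*y**2*cos(2*y)) dy by parts with u = y**2, dv = (3*cos(2*y)) dy, so v = 3*sin(2*y)/2: now 3*y**2*sin(2*y)/2 + ∫(-3*y*sin(2*y)) dy.
Step 2. Integrate ∫(-3*y*sin(2*y)) dy by parts with u = y, dv = (-3*sin(2*y)) dy, so v = 3*cos(2*y)/2: now 3*y**2*sin(2*y)/2 + 3*y*cos(2*y)/2 + ∫(-3*cos(2*y)/2) dy.
Step 3. Evaluate the standard form: now 3*y**2*sin(2*y)/2 + 3*y*cos(2*y)/2 - 3*sin(2*y)/4.
Answer: 3*y**2*sin(2*y)/2 + 3*y*cos(2*y)/2 - 3*sin(2*y)/4.


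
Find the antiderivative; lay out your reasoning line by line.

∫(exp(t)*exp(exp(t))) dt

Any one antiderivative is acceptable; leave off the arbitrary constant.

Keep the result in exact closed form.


Step 1. Substitute u = exp(t), turning ∫(exp(t)*exp(exp(t))) dt into ∫(exp(u)) du: now ∫(exp(u)) du.
Step 2. Evaluate the standard form: now exp(u).
Step 3. Substitute back u = exp(t): now exp(exp(t)).
Answer: exp(exp(t)).


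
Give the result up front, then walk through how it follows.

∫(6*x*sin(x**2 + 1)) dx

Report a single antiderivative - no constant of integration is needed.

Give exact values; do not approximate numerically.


The answer is -3*cos(x**2 + 1).
Step 1. Substitute u = x**2 + 1, turning ∫(6*x*sin(x**2 + 1)) dx into ∫(3*sin(u)) du: now ∫(3*sin(u)) du.
Step 2. Evaluate the standard form: now -3*cos(u).
Step 3. Substitute back u = x**2 + 1: now -3*cos(x**2 + 1).
Answer: -3*cos(x**2 + 1).


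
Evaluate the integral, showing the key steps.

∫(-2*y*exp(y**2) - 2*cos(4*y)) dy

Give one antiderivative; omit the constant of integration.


Step 1. Rewrite: now ∫(-2*y*exp(y**2)) dy + ∫(-2*cos(4*y)) dy.
Step 2. Substitute u = y**2, turning ∫(-2*y*exp(y**2)) dy into ∫(-exp(u)) du: now ∫(-exp(u)) du + ∫(-2*cos(4*y)) dy.
Step 3. Evaluate the standard form: now -exp(u) + ∫(-2*cos(4*y)) dy.
Step 4. Substitute back u = y**2: now -exp(y**2) + ∫(-2*cos(4*y)) dy.
Step 5. Evaluate the standard form: now -exp(y**2) - sin(4*y)/2.
Answer: -exp(y**2) - sin(4*y)/2.


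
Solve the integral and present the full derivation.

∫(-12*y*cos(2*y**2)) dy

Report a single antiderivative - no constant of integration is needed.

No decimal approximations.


Step 1. Substitute u = y**2, turning ∫(-12*y*cos(2*y**2)) dy into ∫(-6*cos(2*u)) du: now ∫(-6*cos(2*u)) du.
Step 2. Evaluate the standard form: now -3*sin(2*u).
Step 3. Substitute back u = y**2: now -3*sin(2*y**2).
Answer: -3*sin(2*y**2).


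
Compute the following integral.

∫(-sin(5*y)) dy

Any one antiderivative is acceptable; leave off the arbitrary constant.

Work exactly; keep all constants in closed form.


Answer: cos(5*y)/5.


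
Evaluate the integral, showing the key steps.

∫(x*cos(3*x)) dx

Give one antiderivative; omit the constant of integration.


Step 1. Integrate ∫(x*cos(3*x)) dx by parts with u = x, dv = (cos(3*x)) dx, so v = sin(3*x)/3: now x*sin(3*x)/3 + ∫(-sin(3*x)/3) dx.
Step 2. Evaluate the standard form: now x*sin(3*x)/3 + cos(3*x)/9.
Answer: x*sin(3*x)/3 + cos(3*x)/9.


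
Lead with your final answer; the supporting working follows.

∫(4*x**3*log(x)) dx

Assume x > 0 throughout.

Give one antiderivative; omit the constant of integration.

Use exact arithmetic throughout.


The answer is x**4*log(x) - x**4/4.
Step 1. Integrate ∫(4*x**3*log(x)) dx by parts with u = log(x), dv = (4*x**3) dx, so v = x**4 [assuming x > 0]: now x**4*log(x) + ∫(-x**3) dx.
Step 2. Evaluate the standard form: now x**4*log(x) - x**4/4.
Answer: x**4*log(x) - x**4/4.


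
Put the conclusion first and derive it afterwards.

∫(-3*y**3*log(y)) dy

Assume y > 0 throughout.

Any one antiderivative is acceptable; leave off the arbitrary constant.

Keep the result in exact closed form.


The answer is -3*y**4*log(y)/4 + 3*y**4/16.
Step 1. Integrate ∫(-3*y**3*log(y)) dy by parts with u = log(y), dv = (-3*y**3) dy, so v = -3*y**4/4 [assuming y > 0]: now -3*y**4*log(y)/4 + ∫(3*y**3/4) dy.
Step 2. Evaluate the standard form: now -3*y**4*log(y)/4 + 3*y**4/16.
Answer: -3*y**4*log(y)/4 + 3*y**4/16.


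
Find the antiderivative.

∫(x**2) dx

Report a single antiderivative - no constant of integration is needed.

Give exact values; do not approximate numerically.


Answer: x**3/3.


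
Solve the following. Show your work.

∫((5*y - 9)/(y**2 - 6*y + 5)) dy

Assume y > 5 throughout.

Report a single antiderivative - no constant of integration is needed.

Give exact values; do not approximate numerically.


Step 1. Decompose ∫((5*y - 9)/(y**2 - 6*y + 5)) dy by partial fractions, (5*y - 9)/(y**2 - 6*y + 5) = 1/(y - 1) + 4/(y - 5): now ∫(4/(y - 5)) dy + ∫(1/(y - 1)) dy.
Step 2. Evaluate the standard form [assuming y > 5]: now 4*log(y - 5) + ∫(1/(y - 1)) dy.
Step 3. Evaluate the standard form [assuming y > 1]: now 4*log(y - 5) + log(y - 1).
Answer: 4*log(y - 5) + log(y - 1).


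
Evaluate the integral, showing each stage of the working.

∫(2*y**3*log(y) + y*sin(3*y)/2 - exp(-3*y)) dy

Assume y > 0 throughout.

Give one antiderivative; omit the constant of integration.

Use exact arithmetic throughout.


Step 1. Rewrite: now ∫(y*sin(3*y)/2) dy + ∫(2*y**3*log(y)) dy + ∫(-exp(-3*y)) dy.
Step 2. Integrate ∫(y*sin(3*y)/2) dy by parts with u = y, dv = (sin(3*y)/2) dy, so v = -cos(3*y)/6: now -y*cos(3*y)/6 + ∫(2*y**3*log(y)) dy + ∫(-exp(-3*y)) dy + ∫(cos(3*y)/6) dy.
Step 3. Evaluate the standard form: now -y*cos(3*y)/6 + sin(3*y)/18 + ∫(2*y**3*log(y)) dy + ∫(-exp(-3*y)) dy.
Step 4. Integrate ∫(2*y**3*log(y)) dy by parts with u = log(y), dv = (2*y**3) dy, so v = y**4/2 [assuming y > 0]: now y**4*log(y)/2 - y*cos(3*y)/6 + sin(3*y)/18 + ∫(-y**3/2) dy + ∫(-exp(-3*y)) dy.
Step 5. Evaluate the standard form: now y**4*log(y)/2 - y**4/8 - y*cos(3*y)/6 + sin(3*y)/18 + ∫(-exp(-3*y)) dy.
Step 6. Evaluate the standard form: now y**4*log(y)/2 - y**4/8 - y*cos(3*y)/6 + sin(3*y)/18 + exp(-3*y)/3.
Answer: y**4*log(y)/2 - y**4/8 - y*cos(3*y)/6 + sin(3*y)/18 + exp(-3*y)/3.


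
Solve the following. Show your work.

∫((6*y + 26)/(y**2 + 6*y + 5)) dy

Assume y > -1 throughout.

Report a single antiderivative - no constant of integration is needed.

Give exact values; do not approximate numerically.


Step 1. Decompose ∫((6*y + 26)/(y**2 + 6*y + 5)) dy by partial fractions, (6*y + 26)/(y**2 + 6*y + 5) = 1/(y + 5) + 5/(y + 1): now ∫(5/(y + 1)) dy + ∫(1/(y + 5)) dy.
Step 2. Evaluate the standard form [assuming y > -1]: now 5*log(y + 1) + ∫(1/(y + 5)) dy.
Step 3. Evaluate the standard form [assuming y > -5]: now 5*log(y + 1) + log(y + 5).
Answer: 5*log(y + 1) + log(y + 5).


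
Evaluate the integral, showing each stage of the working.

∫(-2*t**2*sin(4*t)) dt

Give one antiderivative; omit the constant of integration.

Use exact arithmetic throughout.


Step 1. Integrate ∫(-2*t**2*sin(4*t)) dt by parts with u = t**2, dv = (-2*sin(4*t)) dt, so v = cos(4*t)/2: now t**2*cos(4*t)/2 + ∫(-t*cos(4*t)) dt.
Step 2. Integrate ∫(-t*cos(4*t)) dt by parts with u = t, dv = (-cos(4*t)) dt, so v = -sin(4*t)/4: now t**2*cos(4*t)/2 - t*sin(4*t)/4 + ∫(sin(4*t)/4) dt.
Step 3. Evaluate the standard form: now t**2*cos(4*t)/2 - t*sin(4*t)/4 - cos(4*t)/16.
Answer: t**2*cos(4*t)/2 - t*sin(4*t)/4 - cos(4*t)/16.


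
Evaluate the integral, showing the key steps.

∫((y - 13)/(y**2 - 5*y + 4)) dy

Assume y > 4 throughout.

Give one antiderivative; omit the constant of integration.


Step 1. Decompose ∫((y - 13)/(y**2 - 5*y + 4)) dy by partial fractions, (y - 13)/(y**2 - 5*y + 4) = 4/(y - 1) - 3/(y - 4): now ∫(-3/(y - 4)) dy + ∫(4/(y - 1)) dy.
Step 2. Evaluate the standard form [assuming y > 4]: now -3*log(y - 4) + ∫(4/(y - 1)) dy.
Step 3. Evaluate the standard form [assuming y > 1]: now -3*log(y - 4) + 4*log(y - 1).
Answer: -3*log(y - 4) + 4*log(y - 1).


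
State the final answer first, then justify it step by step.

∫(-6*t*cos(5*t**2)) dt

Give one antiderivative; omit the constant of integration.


The answer is -3*sin(5*t**2)/5.
Step 1. Substitute u = t**2, turning ∫(-6*t*cos(5*t**2)) dt into ∫(-3*cos(5*u)) du: now ∫(-3*cos(5*u)) du.
Step 2. Evaluate the standard form: now -3*sin(5*u)/5.
Step 3. Substitute back u = t**2: now -3*sin(5*t**2)/5.
Answer: -3*sin(5*t**2)/5.


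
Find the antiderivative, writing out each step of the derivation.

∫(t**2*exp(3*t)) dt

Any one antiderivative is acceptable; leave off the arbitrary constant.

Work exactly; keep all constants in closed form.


Step 1. Integrate ∫(t**2*exp(3*t)) dt by parts with u = t**2, dv = (exp(3*t)) dt, so v = exp(3*t)/3: now t**2*exp(3*t)/3 + ∫(-2*t*exp(3*t)/3) dt.
Step 2. Integrate ∫(-2*t*exp(3*t)/3) dt by parts with u = t, dv = (-2*exp(3*t)/3) dt, so v = -2*exp(3*t)/9: now t**2*exp(3*t)/3 - 2*t*exp(3*t)/9 + ∫(2*exp(3*t)/9) dt.
Step 3. Evaluate the standard form: now t**2*exp(3*t)/3 - 2*t*exp(3*t)/9 + 2*exp(3*t)/27.
Answer: t**2*exp(3*t)/3 - 2*t*exp(3*t)/9 + 2*exp(3*t)/27.


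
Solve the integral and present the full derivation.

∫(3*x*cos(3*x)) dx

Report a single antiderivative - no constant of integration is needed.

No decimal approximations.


Step 1. Integrate ∫(3*x*cos(3*x)) dx by parts with u = x, dv = (3*cos(3*x)) dx, so v = sin(3*x): now x*sin(3*x) + ∫(-sin(3*x)) dx.
Step 2. Evaluate the standard form: now x*sin(3*x) + cos(3*x)/3.
Answer: x*sin(3*x) + cos(3*x)/3.


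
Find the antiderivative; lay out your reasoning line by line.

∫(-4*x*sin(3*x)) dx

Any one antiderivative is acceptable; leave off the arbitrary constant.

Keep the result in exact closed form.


Step 1. Integrate ∫(-4*x*sin(3*x)) dx by parts with u = x, dv = (-4*sin(3*x)) dx, so v = 4*cos(3*x)/3: now 4*x*cos(3*x)/3 + ∫(-4*cos(3*x)/3) dx.
Step 2. Evaluate the standard form: now 4*x*cos(3*x)/3 - 4*sin(3*x)/9.
Answer: 4*x*cos(3*x)/3 - 4*sin(3*x)/9.


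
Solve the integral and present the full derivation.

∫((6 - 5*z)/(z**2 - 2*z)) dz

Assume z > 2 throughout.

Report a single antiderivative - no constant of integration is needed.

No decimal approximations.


Step 1. Decompose ∫((6 - 5*z)/(z**2 - 2*z)) dz by partial fractions, (6 - 5*z)/(z**2 - 2*z) = -2/(z - 2) - 3/z: now ∫(-3/z) dz + ∫(-2/(z - 2)) dz.
Step 2. Evaluate the standard form [assuming z > 2]: now -2*log(z - 2) + ∫(-3/z) dz.
Step 3. Evaluate the standard form [assuming z > 0]: now -3*log(z) - 2*log(z - 2).
Answer: -3*log(z) - 2*log(z - 2).


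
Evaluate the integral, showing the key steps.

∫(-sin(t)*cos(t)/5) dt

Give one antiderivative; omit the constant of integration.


Step 1. Substitute u = sin(t), turning ∫(-sin(t)*cos(t)/5) dt into ∫(-u/5) du: now ∫(-u/5) du.
Step 2. Evaluate the standard form: now -u**2/10.
Step 3. Substitute back u = sin(t): now -sin(t)**2/10.
Answer: -sin(t)**2/10.


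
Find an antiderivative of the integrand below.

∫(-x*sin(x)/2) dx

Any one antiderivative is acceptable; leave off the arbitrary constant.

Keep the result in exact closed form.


Answer: x*cos(x)/2 - sin(x)/2.


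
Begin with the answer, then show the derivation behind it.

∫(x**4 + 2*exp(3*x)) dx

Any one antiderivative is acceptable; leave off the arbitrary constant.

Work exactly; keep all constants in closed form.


The answer is x**5/5 + 2*exp(3*x)/3.
Step 1. Rewrite: now ∫(x**4) dx + ∫(2*exp(3*x)) dx.
Step 2. Evaluate the standard form: now x**5/5 + ∫(2*exp(3*x)) dx.
Step 3. Evaluate the standard form: now x**5/5 + 2*exp(3*x)/3.
Answer: x**5/5 + 2*exp(3*x)/3.


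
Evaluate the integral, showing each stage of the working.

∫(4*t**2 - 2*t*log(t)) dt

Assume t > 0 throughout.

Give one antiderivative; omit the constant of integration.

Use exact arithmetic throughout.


Step 1. Rewrite: now ∫(4*t**2) dt + ∫(-2*t*log(t)) dt.
Step 2. Integrate ∫(-2*t*log(t)) dt by parts with u = log(t), dv = (-2*t) dt, so v = -t**2 [assuming t > 0]: now -t**2*log(t) + ∫(t) dt + ∫(4*t**2) dt.
Step 3. Evaluate the standard form: now -t**2*log(t) + t**2/2 + ∫(4*t**2) dt.
Step 4. Evaluate the standard form: now 4*t**3/3 - t**2*log(t) + t**2/2.
Answer: 4*t**3/3 - t**2*log(t) + t**2/2.


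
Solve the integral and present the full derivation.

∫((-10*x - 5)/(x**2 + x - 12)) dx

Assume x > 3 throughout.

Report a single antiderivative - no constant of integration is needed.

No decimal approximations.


Step 1. Decompose ∫((-10*x - 5)/(x**2 + x - 12)) dx by partial fractions, (-10*x - 5)/(x**2 + x - 12) = -5/(x + 4) - 5/(x - 3): now ∫(-5/(x - 3)) dx + ∫(-5/(x + 4)) dx.
Step 2. Evaluate the standard form [assuming x > 3]: now -5*log(x - 3) + ∫(-5/(x + 4)) dx.
Step 3. Evaluate the standard form [assuming x > -4]: now -5*log(x - 3) - 5*log(x + 4).
Answer: -5*log(x - 3) - 5*log(x + 4).


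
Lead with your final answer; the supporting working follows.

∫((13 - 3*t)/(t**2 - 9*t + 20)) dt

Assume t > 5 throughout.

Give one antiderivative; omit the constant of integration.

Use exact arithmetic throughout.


The answer is -2*log(t - 5) - log(t - 4).
Step 1. Decompose ∫((13 - 3*t)/(t**2 - 9*t + 20)) dt by partial fractions, (13 - 3*t)/(t**2 - 9*t + 20) = -1/(t - 4) - 2/(t - 5): now ∫(-2/(t - 5)) dt + ∫(-1/(t - 4)) dt.
Step 2. Evaluate the standard form [assuming t > 4]: now -log(t - 4) + ∫(-2/(t - 5)) dt.
Step 3. Evaluate the standard form [assuming t > 5]: now -2*log(t - 5) - log(t - 4).
Answer: -2*log(t - 5) - log(t - 4).


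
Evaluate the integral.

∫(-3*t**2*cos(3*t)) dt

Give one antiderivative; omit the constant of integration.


Answer: -t**2*sin(3*t) - 2*t*cos(3*t)/3 + 2*sin(3*t)/9.


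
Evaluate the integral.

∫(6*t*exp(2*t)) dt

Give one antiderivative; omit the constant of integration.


Answer: 3*t*exp(2*t) - 3*exp(2*t)/2.


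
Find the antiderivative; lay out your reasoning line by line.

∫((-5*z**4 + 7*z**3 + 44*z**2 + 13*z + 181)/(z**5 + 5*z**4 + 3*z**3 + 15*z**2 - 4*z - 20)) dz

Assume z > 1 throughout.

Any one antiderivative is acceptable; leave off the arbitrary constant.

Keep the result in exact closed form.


Step 1. Decompose ∫((-5*z**4 + 7*z**3 + 44*z**2 + 13*z + 181)/(z**5 + 5*z**4 + 3*z**3 + 15*z**2 - 4*z - 20)) dz by partial fractions, (-5*z**4 + 7*z**3 + 44*z**2 + 13*z + 181)/(z**5 + 5*z**4 + 3*z**3 + 15*z**2 - 4*z - 20) = 3/(z**2 + 4) - 4/(z + 5) - 5/(z + 1) + 4/(z - 1): now ∫(4/(z - 1)) dz + ∫(-5/(z + 1)) dz + ∫(-4/(z + 5)) dz + ∫(3/(z**2 + 4)) dz.
Step 2. Evaluate the standard form [assuming z > 1]: now 4*log(z - 1) + ∫(-5/(z + 1)) dz + ∫(-4/(z + 5)) dz + ∫(3/(z**2 + 4)) dz.
Step 3. Evaluate the standard form [assuming z > -1]: now 4*log(z - 1) - 5*log(z + 1) + ∫(-4/(z + 5)) dz + ∫(3/(z**2 + 4)) dz.
Step 4. Evaluate the standard form [assuming z > -5]: now 4*log(z - 1) - 5*log(z + 1) - 4*log(z + 5) + ∫(3/(z**2 + 4)) dz.
Step 5. Evaluate the standard form: now 4*log(z - 1) - 5*log(z + 1) - 4*log(z + 5) + 3*atan(z/2)/2.
Answer: 4*log(z - 1) - 5*log(z + 1) - 4*log(z + 5) + 3*atan(z/2)/2.


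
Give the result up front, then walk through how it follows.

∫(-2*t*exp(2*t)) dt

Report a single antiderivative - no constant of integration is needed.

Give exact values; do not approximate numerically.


The answer is -t*exp(2*t) + exp(2*t)/2.
Step 1. Integrate ∫(-2*t*exp(2*t)) dt by parts with u = t, dv = (-2*exp(2*t)) dt, so v = -exp(2*t): now -t*exp(2*t) + ∫(exp(2*t)) dt.
Step 2. Evaluate the standard form: now -t*exp(2*t) + exp(2*t)/2.
Answer: -t*exp(2*t) + exp(2*t)/2.


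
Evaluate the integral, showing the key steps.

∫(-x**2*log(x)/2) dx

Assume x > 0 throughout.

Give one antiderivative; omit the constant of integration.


Step 1. Integrate ∫(-x**2*log(x)/2) dx by parts with u = log(x), dv = (-x**2/2) dx, so v = -x**3/6 [assuming x > 0]: now -x**3*log(x)/6 + ∫(x**2/6) dx.
Step 2. Evaluate the standard form: now -x**3*log(x)/6 + x**3/18.
Answer: -x**3*log(x)/6 + x**3/18.


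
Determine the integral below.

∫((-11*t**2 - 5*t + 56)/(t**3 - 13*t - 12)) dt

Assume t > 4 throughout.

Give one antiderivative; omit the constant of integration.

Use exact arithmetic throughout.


Answer: -4*log(t - 4) - 5*log(t + 1) - 2*log(t + 3).


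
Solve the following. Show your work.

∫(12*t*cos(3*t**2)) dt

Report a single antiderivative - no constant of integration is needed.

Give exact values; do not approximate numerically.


Step 1. Substitute u = t**2, turning ∫(12*t*cos(3*t**2)) dt into ∫(6*cos(3*u)) du: now ∫(6*cos(3*u)) du.
Step 2. Evaluate the standard form: now 2*sin(3*u).
Step 3. Substitute back u = t**2: now 2*sin(3*t**2).
Answer: 2*sin(3*t**2).


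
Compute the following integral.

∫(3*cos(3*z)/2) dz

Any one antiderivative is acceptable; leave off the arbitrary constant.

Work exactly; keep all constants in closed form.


Answer: sin(3*z)/2.


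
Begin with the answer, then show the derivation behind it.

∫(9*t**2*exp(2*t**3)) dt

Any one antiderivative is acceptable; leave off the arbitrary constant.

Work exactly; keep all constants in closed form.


The answer is 3*exp(2*t**3)/2.
Step 1. Substitute u = t**3, turning ∫(9*t**2*exp(2*t**3)) dt into ∫(3*exp(2*u)) du: now ∫(3*exp(2*u)) du.
Step 2. Evaluate the standard form: now 3*exp(2*u)/2.
Step 3. Substitute back u = t**3: now 3*exp(2*t**3)/2.
Answer: 3*exp(2*t**3)/2.


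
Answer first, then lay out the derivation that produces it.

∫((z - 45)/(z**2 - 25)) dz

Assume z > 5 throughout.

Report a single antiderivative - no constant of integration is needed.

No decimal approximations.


The answer is -4*log(z - 5) + 5*log(z + 5).
Step 1. Decompose ∫((z - 45)/(z**2 - 25)) dz by partial fractions, (z - 45)/(z**2 - 25) = 5/(z + 5) - 4/(z - 5): now ∫(-4/(z - 5)) dz + ∫(5/(z + 5)) dz.
Step 2. Evaluate the standard form [assuming z > 5]: now -4*log(z - 5) + ∫(5/(z + 5)) dz.
Step 3. Evaluate the standard form [assuming z > -5]: now -4*log(z - 5) + 5*log(z + 5).
Answer: -4*log(z - 5) + 5*log(z + 5).


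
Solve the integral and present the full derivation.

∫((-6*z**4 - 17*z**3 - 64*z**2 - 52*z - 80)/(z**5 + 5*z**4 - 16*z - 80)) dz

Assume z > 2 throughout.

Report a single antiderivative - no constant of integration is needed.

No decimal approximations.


Step 1. Decompose ∫((-6*z**4 - 17*z**3 - 64*z**2 - 52*z - 80)/(z**5 + 5*z**4 - 16*z - 80)) dz by partial fractions, (-6*z**4 - 17*z**3 - 64*z**2 - 52*z - 80)/(z**5 + 5*z**4 - 16*z - 80) = -2/(z**2 + 4) - 5/(z + 5) + 2/(z + 2) - 3/(z - 2): now ∫(-3/(z - 2)) dz + ∫(2/(z + 2)) dz + ∫(-5/(z + 5)) dz + ∫(-2/(z**2 + 4)) dz.
Step 2. Evaluate the standard form [assuming z > -5]: now -5*log(z + 5) + ∫(-3/(z - 2)) dz + ∫(2/(z + 2)) dz + ∫(-2/(z**2 + 4)) dz.
Step 3. Evaluate the standard form [assuming z > 2]: now -3*log(z - 2) - 5*log(z + 5) + ∫(2/(z + 2)) dz + ∫(-2/(z**2 + 4)) dz.
Step 4. Evaluate the standard form [assuming z > -2]: now -3*log(z - 2) + 2*log(z + 2) - 5*log(z + 5) + ∫(-2/(z**2 + 4)) dz.
Step 5. Evaluate the standard form: now -3*log(z - 2) + 2*log(z + 2) - 5*log(z + 5) - atan(z/2).
Answer: -3*log(z - 2) + 2*log(z + 2) - 5*log(z + 5) - atan(z/2).


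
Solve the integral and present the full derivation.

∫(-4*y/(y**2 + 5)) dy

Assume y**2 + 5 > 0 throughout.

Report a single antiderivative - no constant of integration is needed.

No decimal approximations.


Step 1. Substitute u = y**2 + 5, turning ∫(-4*y/(y**2 + 5)) dy into ∫(-2/u) du: now ∫(-2/u) du.
Step 2. Evaluate the standard form [assuming u > 0]: now -2*log(u).
Step 3. Substitute back u = y**2 + 5: now -2*log(y**2 + 5).
Answer: -2*log(y**2 + 5).


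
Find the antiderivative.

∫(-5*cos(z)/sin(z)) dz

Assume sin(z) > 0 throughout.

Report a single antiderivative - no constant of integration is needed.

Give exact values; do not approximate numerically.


Answer: -5*log(sin(z)).


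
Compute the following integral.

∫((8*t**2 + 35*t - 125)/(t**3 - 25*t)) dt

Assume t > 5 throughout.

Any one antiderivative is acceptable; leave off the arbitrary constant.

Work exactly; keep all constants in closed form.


Answer: 5*log(t) + 5*log(t - 5) - 2*log(t + 5).


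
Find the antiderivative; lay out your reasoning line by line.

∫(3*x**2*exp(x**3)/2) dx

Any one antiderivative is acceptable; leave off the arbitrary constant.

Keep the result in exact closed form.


Step 1. Substitute u = x**3, turning ∫(3*x**2*exp(x**3)/2) dx into ∫(exp(u)/2) du: now ∫(exp(u)/2) du.
Step 2. Evaluate the standard form: now exp(u)/2.
Step 3. Substitute back u = x**3: now exp(x**3)/2.
Answer: exp(x**3)/2.


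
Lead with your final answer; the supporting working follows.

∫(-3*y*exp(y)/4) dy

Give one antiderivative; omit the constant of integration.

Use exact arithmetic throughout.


The answer is -3*y*exp(y)/4 + 3*exp(y)/4.
Step 1. Integrate ∫(-3*y*exp(y)/4) dy by parts with u = y, dv = (-3*exp(y)/4) dy, so v = -3*exp(y)/4: now -3*y*exp(y)/4 + ∫(3*exp(y)/4) dy.
Step 2. Evaluate the standard form: now -3*y*exp(y)/4 + 3*exp(y)/4.
Answer: -3*y*exp(y)/4 + 3*exp(y)/4.


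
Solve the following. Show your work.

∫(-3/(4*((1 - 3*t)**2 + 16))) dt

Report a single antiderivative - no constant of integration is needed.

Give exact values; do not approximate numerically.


Step 1. Substitute u = 1 - 3*t, turning ∫(-3/(4*((1 - 3*t)**2 + 16))) dt into ∫(1/(4*(u**2 + 16))) du: now ∫(1/(4*(u**2 + 16))) du.
Step 2. Evaluate the standard form: now atan(u/4)/16.
Step 3. Substitute back u = 1 - 3*t: now -atan(3*t/4 - 1/4)/16.
Answer: -atan(3*t/4 - 1/4)/16.


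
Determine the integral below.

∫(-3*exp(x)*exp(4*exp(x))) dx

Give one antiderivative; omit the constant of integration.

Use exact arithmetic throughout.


Answer: -3*exp(4*exp(x))/4.


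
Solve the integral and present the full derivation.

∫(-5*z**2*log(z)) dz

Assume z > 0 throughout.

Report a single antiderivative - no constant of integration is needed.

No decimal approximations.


Step 1. Integrate ∫(-5*z**2*log(z)) dz by parts with u = log(z), dv = (-5*z**2) dz, so v = -5*z**3/3 [assuming z > 0]: now -5*z**3*log(z)/3 + ∫(5*z**2/3) dz.
Step 2. Evaluate the standard form: now -5*z**3*log(z)/3 + 5*z**3/9.
Answer: -5*z**3*log(z)/3 + 5*z**3/9.


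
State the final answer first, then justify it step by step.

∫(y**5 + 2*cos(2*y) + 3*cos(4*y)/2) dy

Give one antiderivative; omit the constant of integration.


The answer is y**6/6 + sin(2*y) + 3*sin(4*y)/8.
Step 1. Rewrite: now ∫(y**5) dy + ∫(2*cos(2*y)) dy + ∫(3*cos(4*y)/2) dy.
Step 2. Evaluate the standard form: now y**6/6 + ∫(2*cos(2*y)) dy + ∫(3*cos(4*y)/2) dy.
Step 3. Evaluate the standard form: now y**6/6 + sin(2*y) + ∫(3*cos(4*y)/2) dy.
Step 4. Evaluate the standard form: now y**6/6 + sin(2*y) + 3*sin(4*y)/8.
Answer: y**6/6 + sin(2*y) + 3*sin(4*y)/8.


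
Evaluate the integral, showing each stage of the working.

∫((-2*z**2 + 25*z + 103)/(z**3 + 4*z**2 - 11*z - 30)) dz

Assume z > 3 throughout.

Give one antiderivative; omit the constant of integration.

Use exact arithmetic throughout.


Step 1. Decompose ∫((-2*z**2 + 25*z + 103)/(z**3 + 4*z**2 - 11*z - 30)) dz by partial fractions, (-2*z**2 + 25*z + 103)/(z**3 + 4*z**2 - 11*z - 30) = -3/(z + 5) - 3/(z + 2) + 4/(z - 3): now ∫(4/(z - 3)) dz + ∫(-3/(z + 2)) dz + ∫(-3/(z + 5)) dz.
Step 2. Evaluate the standard form [assuming z > -5]: now -3*log(z + 5) + ∫(4/(z - 3)) dz + ∫(-3/(z + 2)) dz.
Step 3. Evaluate the standard form [assuming z > -2]: now -3*log(z + 2) - 3*log(z + 5) + ∫(4/(z - 3)) dz.
Step 4. Evaluate the standard form [assuming z > 3]: now 4*log(z - 3) - 3*log(z + 2) - 3*log(z + 5).
Answer: 4*log(z - 3) - 3*log(z + 2) - 3*log(z + 5).


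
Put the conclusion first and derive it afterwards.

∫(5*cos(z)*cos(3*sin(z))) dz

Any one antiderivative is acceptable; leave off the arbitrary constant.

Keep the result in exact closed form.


The answer is 5*sin(3*sin(z))/3.
Step 1. Substitute u = sin(z), turning ∫(5*cos(z)*cos(3*sin(z))) dz into ∫(5*cos(3*u)) du: now ∫(5*cos(3*u)) du.
Step 2. Evaluate the standard form: now 5*sin(3*u)/3.
Step 3. Substitute back u = sin(z): now 5*sin(3*sin(z))/3.
Answer: 5*sin(3*sin(z))/3.


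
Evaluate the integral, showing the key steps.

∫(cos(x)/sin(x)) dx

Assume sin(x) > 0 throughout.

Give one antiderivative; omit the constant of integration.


Step 1. Substitute u = sin(x), turning ∫(cos(x)/sin(x)) dx into ∫(1/u) du: now ∫(1/u) du.
Step 2. Evaluate the standard form [assuming u > 0]: now log(u).
Step 3. Substitute back u = sin(x): now log(sin(x)).
Answer: log(sin(x)).


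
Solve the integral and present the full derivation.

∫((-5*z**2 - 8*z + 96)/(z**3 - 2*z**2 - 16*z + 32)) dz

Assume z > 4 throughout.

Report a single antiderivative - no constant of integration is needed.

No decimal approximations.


Step 1. Decompose ∫((-5*z**2 - 8*z + 96)/(z**3 - 2*z**2 - 16*z + 32)) dz by partial fractions, (-5*z**2 - 8*z + 96)/(z**3 - 2*z**2 - 16*z + 32) = 1/(z + 4) - 5/(z - 2) - 1/(z - 4): now ∫(-1/(z - 4)) dz + ∫(-5/(z - 2)) dz + ∫(1/(z + 4)) dz.
Step 2. Evaluate the standard form [assuming z > 4]: now -log(z - 4) + ∫(-5/(z - 2)) dz + ∫(1/(z + 4)) dz.
Step 3. Evaluate the standard form [assuming z > 2]: now -log(z - 4) - 5*log(z - 2) + ∫(1/(z + 4)) dz.
Step 4. Evaluate the standard form [assuming z > -4]: now -log(z - 4) - 5*log(z - 2) + log(z + 4).
Answer: -log(z - 4) - 5*log(z - 2) + log(z + 4).


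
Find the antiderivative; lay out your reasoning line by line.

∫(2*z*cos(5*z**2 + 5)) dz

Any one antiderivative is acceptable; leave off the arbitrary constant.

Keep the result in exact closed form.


Step 1. Substitute u = z**2 + 1, turning ∫(2*z*cos(5*z**2 + 5)) dz into ∫(cos(5*u)) du: now ∫(cos(5*u)) du.
Step 2. Evaluate the standard form: now sin(5*u)/5.
Step 3. Substitute back u = z**2 + 1: now sin(5*z**2 + 5)/5.
Answer: sin(5*z**2 + 5)/5.


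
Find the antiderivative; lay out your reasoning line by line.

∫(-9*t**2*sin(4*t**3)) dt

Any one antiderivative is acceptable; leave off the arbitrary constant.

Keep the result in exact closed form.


Step 1. Substitute u = t**3, turning ∫(-9*t**2*sin(4*t**3)) dt into ∫(-3*sin(4*u)) du: now ∫(-3*sin(4*u)) du.
Step 2. Evaluate the standard form: now 3*cos(4*u)/4.
Step 3. Substitute back u = t**3: now 3*cos(4*t**3)/4.
Answer: 3*cos(4*t**3)/4.


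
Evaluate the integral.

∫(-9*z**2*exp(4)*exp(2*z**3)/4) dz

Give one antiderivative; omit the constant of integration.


Answer: -3*exp(2*z**3 + 4)/8.


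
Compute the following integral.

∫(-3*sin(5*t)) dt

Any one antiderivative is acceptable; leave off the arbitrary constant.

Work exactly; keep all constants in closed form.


Answer: 3*cos(5*t)/5.


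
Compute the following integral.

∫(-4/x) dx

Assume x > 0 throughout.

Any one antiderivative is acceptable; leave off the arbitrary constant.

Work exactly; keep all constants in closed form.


Answer: -4*log(x).


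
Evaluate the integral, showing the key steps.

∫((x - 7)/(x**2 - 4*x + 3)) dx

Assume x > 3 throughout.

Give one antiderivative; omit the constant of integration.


Step 1. Decompose ∫((x - 7)/(x**2 - 4*x + 3)) dx by partial fractions, (x - 7)/(x**2 - 4*x + 3) = 3/(x - 1) - 2/(x - 3): now ∫(-2/(x - 3)) dx + ∫(3/(x - 1)) dx.
Step 2. Evaluate the standard form [assuming x > 1]: now 3*log(x - 1) + ∫(-2/(x - 3)) dx.
Step 3. Evaluate the standard form [assuming x > 3]: now -2*log(x - 3) + 3*log(x - 1).
Answer: -2*log(x - 3) + 3*log(x - 1).
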